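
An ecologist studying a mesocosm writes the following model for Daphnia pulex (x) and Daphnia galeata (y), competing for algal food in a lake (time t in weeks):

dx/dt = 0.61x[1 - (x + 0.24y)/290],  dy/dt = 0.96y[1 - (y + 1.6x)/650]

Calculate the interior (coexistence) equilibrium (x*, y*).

Setting both brackets to zero gives the nullclines x + 0.24y = 290 and 1.6x + y = 650.
Substituting y = 650 - 1.6x into the first: x(1 - 0.24·1.6) = 290 - 0.24·650.
So x* = 134/0.616 = 218, and then y* = 650 - 1.6·218 = 302.

x* ≈ 218, y* ≈ 302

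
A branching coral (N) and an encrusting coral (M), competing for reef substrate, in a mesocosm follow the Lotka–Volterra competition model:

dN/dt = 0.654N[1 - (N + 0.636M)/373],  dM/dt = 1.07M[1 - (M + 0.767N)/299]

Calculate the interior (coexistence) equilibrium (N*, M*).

Setting both brackets to zero gives the nullclines N + 0.636M = 373 and 0.767N + M = 299.
Substituting M = 299 - 0.767N into the first: N(1 - 0.636·0.767) = 373 - 0.636·299.
So N* = 183/0.512 = 357, and then M* = 299 - 0.767·357 = 25.2.

N* ≈ 357, M* ≈ 25.2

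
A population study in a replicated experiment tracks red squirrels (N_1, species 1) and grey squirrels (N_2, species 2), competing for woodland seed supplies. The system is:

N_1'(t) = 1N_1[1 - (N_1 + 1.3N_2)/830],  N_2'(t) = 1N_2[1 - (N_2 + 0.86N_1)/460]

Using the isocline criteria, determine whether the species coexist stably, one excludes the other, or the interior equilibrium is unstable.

Compare the nullcline intercepts: K1/α12 = 830/1.3 = 638 > K2 = 460; K2/α21 = 460/0.86 = 535 < K1 = 830.
Since the inequalities point opposite ways, species 1 can invade but species 2 cannot.

species 1 excludes species 2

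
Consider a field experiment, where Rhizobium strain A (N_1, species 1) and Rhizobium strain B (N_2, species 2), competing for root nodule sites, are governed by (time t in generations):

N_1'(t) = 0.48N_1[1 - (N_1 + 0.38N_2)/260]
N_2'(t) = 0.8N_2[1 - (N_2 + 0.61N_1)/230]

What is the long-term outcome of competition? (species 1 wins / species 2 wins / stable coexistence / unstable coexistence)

Compare the nullcline intercepts: K1/α12 = 260/0.38 = 684 > K2 = 230; K2/α21 = 230/0.61 = 377 > K1 = 260.
Since both inequalities hold, each species can invade when rare, so the interior equilibrium is stable.

stable coexistence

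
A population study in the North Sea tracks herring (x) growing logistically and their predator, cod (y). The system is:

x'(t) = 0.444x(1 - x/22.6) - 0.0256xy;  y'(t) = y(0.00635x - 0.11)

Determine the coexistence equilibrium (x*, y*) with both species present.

x* ≈ 17.3, y* ≈ 4.05

From dy/dt = 0 with y > 0: 0.00635x* = 0.11, so x* = 17.3.
Substitute into dx/dt = 0: 0.444(1 - 17.3/22.6) = 0.0256y*.
The bracket is 0.234, giving y* = 0.104/0.0256 = 4.05.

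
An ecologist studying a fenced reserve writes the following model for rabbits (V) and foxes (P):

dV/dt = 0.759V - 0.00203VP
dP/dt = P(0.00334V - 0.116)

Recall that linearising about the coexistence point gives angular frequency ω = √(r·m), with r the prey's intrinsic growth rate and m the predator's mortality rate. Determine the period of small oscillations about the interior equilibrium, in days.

T ≈ 21.2 days

Here r = 0.759 and m = 0.116, so r·m = 0.088.
ω = √0.088 = 0.297 per day, hence T = 2π/ω ≈ 21.2 days.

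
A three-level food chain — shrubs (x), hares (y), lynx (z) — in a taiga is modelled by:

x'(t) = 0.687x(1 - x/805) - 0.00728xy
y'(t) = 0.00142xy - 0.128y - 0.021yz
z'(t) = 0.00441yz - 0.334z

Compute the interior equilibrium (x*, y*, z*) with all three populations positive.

x* ≈ 159, y* ≈ 75.7, z* ≈ 4.65

From dz/dt = 0: 0.00441y* = 0.334, so y* = 75.7.
From dx/dt = 0: 0.687(1 - x*/805) = 0.00728·75.7, giving x* = 805·(1 - 0.803) = 159.
From dy/dt = 0: 0.00142·159 - 0.128 = 0.021z*, so z* = 0.0977/0.021 = 4.65.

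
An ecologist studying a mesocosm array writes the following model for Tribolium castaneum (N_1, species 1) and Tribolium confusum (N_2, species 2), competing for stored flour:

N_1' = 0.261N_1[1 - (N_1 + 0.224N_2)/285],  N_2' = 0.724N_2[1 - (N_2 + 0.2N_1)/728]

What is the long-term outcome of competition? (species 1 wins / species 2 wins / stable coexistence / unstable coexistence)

Compare the nullcline intercepts: K1/α12 = 285/0.224 = 1270 > K2 = 728; K2/α21 = 728/0.2 = 3640 > K1 = 285.
Since both inequalities hold, each species can invade when rare, so the interior equilibrium is stable.

stable coexistence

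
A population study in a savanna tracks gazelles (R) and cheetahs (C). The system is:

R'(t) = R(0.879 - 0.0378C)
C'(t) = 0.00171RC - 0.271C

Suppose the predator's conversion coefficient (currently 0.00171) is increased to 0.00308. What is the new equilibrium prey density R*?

At the interior fixed point, setting dC/dt = 0 with C > 0 fixes R* = (predator death rate)/(RC coefficient) — independent of the other coefficients.
With the change, R* = 0.271/0.00308 = 88; it falls from 158.

R* ≈ 88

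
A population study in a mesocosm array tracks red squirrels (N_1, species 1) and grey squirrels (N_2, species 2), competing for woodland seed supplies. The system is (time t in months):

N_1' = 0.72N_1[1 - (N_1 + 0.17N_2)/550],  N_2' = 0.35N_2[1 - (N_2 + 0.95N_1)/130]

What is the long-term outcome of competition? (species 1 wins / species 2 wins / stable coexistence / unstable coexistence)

Compare the nullcline intercepts: K1/α12 = 550/0.17 = 3240 > K2 = 130; K2/α21 = 130/0.95 = 137 < K1 = 550.
Since the inequalities point opposite ways, species 1 can invade but species 2 cannot.

species 1 excludes species 2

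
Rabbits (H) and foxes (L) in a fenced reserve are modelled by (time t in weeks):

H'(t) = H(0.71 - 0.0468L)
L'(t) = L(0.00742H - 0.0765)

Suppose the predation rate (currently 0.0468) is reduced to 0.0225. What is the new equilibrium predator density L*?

L* ≈ 31.6

At the interior fixed point, setting dH/dt = 0 with H > 0 fixes L* = (prey growth rate)/(HL coefficient) — independent of the other coefficients.
With the change, L* = 0.71/0.0225 = 31.6; it rises from 15.2.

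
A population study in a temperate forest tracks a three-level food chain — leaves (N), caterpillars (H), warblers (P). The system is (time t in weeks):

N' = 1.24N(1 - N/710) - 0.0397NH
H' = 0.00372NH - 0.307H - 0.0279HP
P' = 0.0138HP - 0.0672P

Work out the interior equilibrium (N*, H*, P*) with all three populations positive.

From dP/dt = 0: 0.0138H* = 0.0672, so H* = 4.87.
From dN/dt = 0: 1.24(1 - N*/710) = 0.0397·4.87, giving N* = 710·(1 - 0.156) = 599.
From dH/dt = 0: 0.00372·599 - 0.307 = 0.0279P*, so P* = 1.92/0.0279 = 68.9.

N* ≈ 599, H* ≈ 4.87, P* ≈ 68.9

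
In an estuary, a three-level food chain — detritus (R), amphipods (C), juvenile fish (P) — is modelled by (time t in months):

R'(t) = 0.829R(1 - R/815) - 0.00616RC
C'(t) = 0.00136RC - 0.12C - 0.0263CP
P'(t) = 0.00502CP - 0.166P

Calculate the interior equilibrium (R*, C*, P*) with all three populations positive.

R* ≈ 615, C* ≈ 33.1, P* ≈ 27.2

From dP/dt = 0: 0.00502C* = 0.166, so C* = 33.1.
From dR/dt = 0: 0.829(1 - R*/815) = 0.00616·33.1, giving R* = 815·(1 - 0.246) = 615.
From dC/dt = 0: 0.00136·615 - 0.12 = 0.0263P*, so P* = 0.716/0.0263 = 27.2.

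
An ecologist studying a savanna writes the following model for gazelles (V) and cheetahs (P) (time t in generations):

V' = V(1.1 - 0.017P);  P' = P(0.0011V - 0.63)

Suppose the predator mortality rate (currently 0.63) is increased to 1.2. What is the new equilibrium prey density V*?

At the interior fixed point, setting dP/dt = 0 with P > 0 fixes V* = (predator death rate)/(VP coefficient) — independent of the other coefficients.
With the change, V* = 1.2/0.0011 = 1090; it rises from 573.

V* ≈ 1090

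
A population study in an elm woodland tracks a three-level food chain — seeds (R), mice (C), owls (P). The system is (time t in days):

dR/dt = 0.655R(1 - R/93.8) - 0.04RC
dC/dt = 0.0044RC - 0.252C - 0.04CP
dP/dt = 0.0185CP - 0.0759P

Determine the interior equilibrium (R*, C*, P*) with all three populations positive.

R* ≈ 70.3, C* ≈ 4.1, P* ≈ 1.43

From dP/dt = 0: 0.0185C* = 0.0759, so C* = 4.1.
From dR/dt = 0: 0.655(1 - R*/93.8) = 0.04·4.1, giving R* = 93.8·(1 - 0.251) = 70.3.
From dC/dt = 0: 0.0044·70.3 - 0.252 = 0.04P*, so P* = 0.0573/0.04 = 1.43.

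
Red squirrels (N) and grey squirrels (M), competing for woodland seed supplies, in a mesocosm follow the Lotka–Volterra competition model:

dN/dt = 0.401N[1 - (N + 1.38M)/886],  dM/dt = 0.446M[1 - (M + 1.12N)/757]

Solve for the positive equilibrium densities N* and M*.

Setting both brackets to zero gives the nullclines N + 1.38M = 886 and 1.12N + M = 757.
Substituting M = 757 - 1.12N into the first: N(1 - 1.38·1.12) = 886 - 1.38·757.
So N* = -159/-0.546 = 291, and then M* = 757 - 1.12·291 = 431.

N* ≈ 291, M* ≈ 431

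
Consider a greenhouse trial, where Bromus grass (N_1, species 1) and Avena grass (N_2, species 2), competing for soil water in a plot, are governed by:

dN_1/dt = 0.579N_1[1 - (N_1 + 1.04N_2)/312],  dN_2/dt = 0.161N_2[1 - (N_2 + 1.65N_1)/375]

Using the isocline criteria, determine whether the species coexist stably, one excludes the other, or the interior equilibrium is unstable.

unstable coexistence (outcome depends on initial conditions)

Compare the nullcline intercepts: K1/α12 = 312/1.04 = 300 < K2 = 375; K2/α21 = 375/1.65 = 227 < K1 = 312.
Since both are reversed, neither can invade when rare; the interior point is a saddle.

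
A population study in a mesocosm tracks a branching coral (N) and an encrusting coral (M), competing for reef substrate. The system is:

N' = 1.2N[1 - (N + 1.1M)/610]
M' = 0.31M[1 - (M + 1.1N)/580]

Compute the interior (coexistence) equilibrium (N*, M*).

N* ≈ 133, M* ≈ 433

Setting both brackets to zero gives the nullclines N + 1.1M = 610 and 1.1N + M = 580.
Substituting M = 580 - 1.1N into the first: N(1 - 1.1·1.1) = 610 - 1.1·580.
So N* = -28/-0.21 = 133, and then M* = 580 - 1.1·133 = 433.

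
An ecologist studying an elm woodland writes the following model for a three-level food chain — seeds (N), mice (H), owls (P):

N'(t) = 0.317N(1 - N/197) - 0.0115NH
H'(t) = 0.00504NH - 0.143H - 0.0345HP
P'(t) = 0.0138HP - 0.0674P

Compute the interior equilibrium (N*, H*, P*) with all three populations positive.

N* ≈ 162, H* ≈ 4.88, P* ≈ 19.5

From dP/dt = 0: 0.0138H* = 0.0674, so H* = 4.88.
From dN/dt = 0: 0.317(1 - N*/197) = 0.0115·4.88, giving N* = 197·(1 - 0.177) = 162.
From dH/dt = 0: 0.00504·162 - 0.143 = 0.0345P*, so P* = 0.674/0.0345 = 19.5.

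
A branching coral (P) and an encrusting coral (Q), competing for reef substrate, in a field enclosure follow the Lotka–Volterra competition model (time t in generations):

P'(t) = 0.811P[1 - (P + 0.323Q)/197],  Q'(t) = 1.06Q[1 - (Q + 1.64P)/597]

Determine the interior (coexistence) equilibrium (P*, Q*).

P* ≈ 8.86, Q* ≈ 582

Setting both brackets to zero gives the nullclines P + 0.323Q = 197 and 1.64P + Q = 597.
Substituting Q = 597 - 1.64P into the first: P(1 - 0.323·1.64) = 197 - 0.323·597.
So P* = 4.17/0.47 = 8.86, and then Q* = 597 - 1.64·8.86 = 582.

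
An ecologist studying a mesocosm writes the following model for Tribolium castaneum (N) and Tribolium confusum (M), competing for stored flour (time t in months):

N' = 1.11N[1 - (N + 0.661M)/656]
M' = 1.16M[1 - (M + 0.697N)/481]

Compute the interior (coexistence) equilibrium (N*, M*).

Setting both brackets to zero gives the nullclines N + 0.661M = 656 and 0.697N + M = 481.
Substituting M = 481 - 0.697N into the first: N(1 - 0.661·0.697) = 656 - 0.661·481.
So N* = 338/0.539 = 627, and then M* = 481 - 0.697·627 = 44.1.

N* ≈ 627, M* ≈ 44.1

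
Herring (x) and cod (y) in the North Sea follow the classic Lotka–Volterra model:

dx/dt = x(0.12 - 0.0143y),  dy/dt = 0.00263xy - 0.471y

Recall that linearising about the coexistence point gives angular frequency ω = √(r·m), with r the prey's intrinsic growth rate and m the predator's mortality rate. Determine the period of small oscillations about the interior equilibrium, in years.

Here r = 0.12 and m = 0.471, so r·m = 0.0565.
ω = √0.0565 = 0.238 per year, hence T = 2π/ω ≈ 26.4 years.

T ≈ 26.4 years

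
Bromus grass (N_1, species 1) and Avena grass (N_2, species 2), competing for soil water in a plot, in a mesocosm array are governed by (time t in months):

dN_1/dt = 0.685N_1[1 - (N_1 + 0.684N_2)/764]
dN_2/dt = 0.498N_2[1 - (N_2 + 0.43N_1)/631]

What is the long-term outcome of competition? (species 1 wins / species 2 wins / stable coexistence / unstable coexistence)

stable coexistence

Compare the nullcline intercepts: K1/α12 = 764/0.684 = 1120 > K2 = 631; K2/α21 = 631/0.43 = 1470 > K1 = 764.
Since both inequalities hold, each species can invade when rare, so the interior equilibrium is stable.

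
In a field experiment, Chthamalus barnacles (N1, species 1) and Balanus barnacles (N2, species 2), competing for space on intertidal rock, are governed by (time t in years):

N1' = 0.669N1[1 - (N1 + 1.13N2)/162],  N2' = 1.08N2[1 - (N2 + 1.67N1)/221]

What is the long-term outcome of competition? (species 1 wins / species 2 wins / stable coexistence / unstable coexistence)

unstable coexistence (outcome depends on initial conditions)

Compare the nullcline intercepts: K1/α12 = 162/1.13 = 143 < K2 = 221; K2/α21 = 221/1.67 = 132 < K1 = 162.
Since both are reversed, neither can invade when rare; the interior point is a saddle.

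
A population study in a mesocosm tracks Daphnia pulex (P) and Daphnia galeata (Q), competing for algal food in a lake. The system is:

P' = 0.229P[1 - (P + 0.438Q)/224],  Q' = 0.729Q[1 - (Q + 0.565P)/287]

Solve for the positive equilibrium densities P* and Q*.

Setting both brackets to zero gives the nullclines P + 0.438Q = 224 and 0.565P + Q = 287.
Substituting Q = 287 - 0.565P into the first: P(1 - 0.438·0.565) = 224 - 0.438·287.
So P* = 98.3/0.753 = 131, and then Q* = 287 - 0.565·131 = 213.

P* ≈ 131, Q* ≈ 213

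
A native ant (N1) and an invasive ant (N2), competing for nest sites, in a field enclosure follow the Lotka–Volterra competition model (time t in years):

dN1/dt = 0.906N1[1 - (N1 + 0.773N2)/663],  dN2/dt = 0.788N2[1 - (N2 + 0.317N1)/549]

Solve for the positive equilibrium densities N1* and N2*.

Setting both brackets to zero gives the nullclines N1 + 0.773N2 = 663 and 0.317N1 + N2 = 549.
Substituting N2 = 549 - 0.317N1 into the first: N1(1 - 0.773·0.317) = 663 - 0.773·549.
So N1* = 239/0.755 = 316, and then N2* = 549 - 0.317·316 = 449.

N1* ≈ 316, N2* ≈ 449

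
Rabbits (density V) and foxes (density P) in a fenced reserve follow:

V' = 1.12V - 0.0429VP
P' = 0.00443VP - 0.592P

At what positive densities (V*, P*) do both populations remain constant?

V* ≈ 134, P* ≈ 26.1

Set dP/dt = 0 with P > 0: 0.00443V - 0.592 = 0, so V* = 0.592/0.00443 = 134.
Set dV/dt = 0 with V > 0: 1.12 - 0.0429P = 0, so P* = 1.12/0.0429 = 26.1.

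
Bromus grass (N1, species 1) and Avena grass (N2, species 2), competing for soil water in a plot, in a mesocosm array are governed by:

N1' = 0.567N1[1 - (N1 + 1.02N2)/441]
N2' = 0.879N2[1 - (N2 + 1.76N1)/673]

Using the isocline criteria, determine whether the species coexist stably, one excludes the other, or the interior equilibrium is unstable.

unstable coexistence (outcome depends on initial conditions)

Compare the nullcline intercepts: K1/α12 = 441/1.02 = 432 < K2 = 673; K2/α21 = 673/1.76 = 382 < K1 = 441.
Since both are reversed, neither can invade when rare; the interior point is a saddle.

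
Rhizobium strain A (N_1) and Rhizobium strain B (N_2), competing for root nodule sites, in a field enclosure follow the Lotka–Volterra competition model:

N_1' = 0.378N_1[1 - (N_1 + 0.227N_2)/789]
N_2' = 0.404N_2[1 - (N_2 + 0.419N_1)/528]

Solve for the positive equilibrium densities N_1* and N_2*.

Setting both brackets to zero gives the nullclines N_1 + 0.227N_2 = 789 and 0.419N_1 + N_2 = 528.
Substituting N_2 = 528 - 0.419N_1 into the first: N_1(1 - 0.227·0.419) = 789 - 0.227·528.
So N_1* = 669/0.905 = 739, and then N_2* = 528 - 0.419·739 = 218.

N_1* ≈ 739, N_2* ≈ 218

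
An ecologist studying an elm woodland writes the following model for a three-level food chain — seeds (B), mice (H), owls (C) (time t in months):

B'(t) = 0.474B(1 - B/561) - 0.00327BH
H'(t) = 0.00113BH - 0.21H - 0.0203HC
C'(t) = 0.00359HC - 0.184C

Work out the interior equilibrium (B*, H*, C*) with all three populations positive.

B* ≈ 363, H* ≈ 51.3, C* ≈ 9.84

From dC/dt = 0: 0.00359H* = 0.184, so H* = 51.3.
From dB/dt = 0: 0.474(1 - B*/561) = 0.00327·51.3, giving B* = 561·(1 - 0.354) = 363.
From dH/dt = 0: 0.00113·363 - 0.21 = 0.0203C*, so C* = 0.2/0.0203 = 9.84.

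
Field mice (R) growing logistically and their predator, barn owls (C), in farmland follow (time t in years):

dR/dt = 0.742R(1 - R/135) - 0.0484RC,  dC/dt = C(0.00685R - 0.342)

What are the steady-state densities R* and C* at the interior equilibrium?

From dC/dt = 0 with C > 0: 0.00685R* = 0.342, so R* = 49.9.
Substitute into dR/dt = 0: 0.742(1 - 49.9/135) = 0.0484C*.
The bracket is 0.63, giving C* = 0.468/0.0484 = 9.66.

R* ≈ 49.9, C* ≈ 9.66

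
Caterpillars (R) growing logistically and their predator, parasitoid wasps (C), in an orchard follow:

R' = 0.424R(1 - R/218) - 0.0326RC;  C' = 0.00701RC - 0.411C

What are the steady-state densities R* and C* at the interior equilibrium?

From dC/dt = 0 with C > 0: 0.00701R* = 0.411, so R* = 58.6.
Substitute into dR/dt = 0: 0.424(1 - 58.6/218) = 0.0326C*.
The bracket is 0.731, giving C* = 0.31/0.0326 = 9.51.

R* ≈ 58.6, C* ≈ 9.51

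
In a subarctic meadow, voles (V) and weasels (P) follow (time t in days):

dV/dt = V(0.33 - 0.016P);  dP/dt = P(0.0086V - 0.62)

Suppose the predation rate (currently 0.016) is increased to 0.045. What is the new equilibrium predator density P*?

At the interior fixed point, setting dV/dt = 0 with V > 0 fixes P* = (prey growth rate)/(VP coefficient) — independent of the other coefficients.
With the change, P* = 0.33/0.045 = 7.33; it falls from 20.6.

P* ≈ 7.33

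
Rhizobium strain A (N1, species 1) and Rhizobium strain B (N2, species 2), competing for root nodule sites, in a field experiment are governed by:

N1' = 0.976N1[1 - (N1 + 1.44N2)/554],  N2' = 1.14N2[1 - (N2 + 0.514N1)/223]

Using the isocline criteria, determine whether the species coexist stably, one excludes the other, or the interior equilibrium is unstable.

Compare the nullcline intercepts: K1/α12 = 554/1.44 = 385 > K2 = 223; K2/α21 = 223/0.514 = 434 < K1 = 554.
Since the inequalities point opposite ways, species 1 can invade but species 2 cannot.

species 1 excludes species 2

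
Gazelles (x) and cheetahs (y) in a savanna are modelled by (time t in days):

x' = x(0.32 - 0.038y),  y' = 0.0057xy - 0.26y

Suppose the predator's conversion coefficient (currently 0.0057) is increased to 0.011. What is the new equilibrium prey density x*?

x* ≈ 23.6

At the interior fixed point, setting dy/dt = 0 with y > 0 fixes x* = (predator death rate)/(xy coefficient) — independent of the other coefficients.
With the change, x* = 0.26/0.011 = 23.6; it falls from 45.6.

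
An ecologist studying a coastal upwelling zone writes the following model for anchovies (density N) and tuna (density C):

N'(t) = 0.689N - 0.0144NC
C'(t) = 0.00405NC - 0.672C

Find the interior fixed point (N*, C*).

Set dC/dt = 0 with C > 0: 0.00405N - 0.672 = 0, so N* = 0.672/0.00405 = 166.
Set dN/dt = 0 with N > 0: 0.689 - 0.0144C = 0, so C* = 0.689/0.0144 = 47.8.

N* ≈ 166, C* ≈ 47.8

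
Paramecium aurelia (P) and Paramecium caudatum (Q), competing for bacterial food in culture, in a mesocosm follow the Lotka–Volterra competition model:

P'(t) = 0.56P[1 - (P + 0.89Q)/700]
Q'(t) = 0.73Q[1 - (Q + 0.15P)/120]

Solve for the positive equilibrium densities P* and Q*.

P* ≈ 685, Q* ≈ 17.3

Setting both brackets to zero gives the nullclines P + 0.89Q = 700 and 0.15P + Q = 120.
Substituting Q = 120 - 0.15P into the first: P(1 - 0.89·0.15) = 700 - 0.89·120.
So P* = 593/0.867 = 685, and then Q* = 120 - 0.15·685 = 17.3.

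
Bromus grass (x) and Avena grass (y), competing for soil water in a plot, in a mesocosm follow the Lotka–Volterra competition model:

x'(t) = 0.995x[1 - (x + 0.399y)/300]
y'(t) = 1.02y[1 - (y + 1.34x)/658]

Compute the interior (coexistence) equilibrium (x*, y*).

Setting both brackets to zero gives the nullclines x + 0.399y = 300 and 1.34x + y = 658.
Substituting y = 658 - 1.34x into the first: x(1 - 0.399·1.34) = 300 - 0.399·658.
So x* = 37.5/0.465 = 80.5, and then y* = 658 - 1.34·80.5 = 550.

x* ≈ 80.5, y* ≈ 550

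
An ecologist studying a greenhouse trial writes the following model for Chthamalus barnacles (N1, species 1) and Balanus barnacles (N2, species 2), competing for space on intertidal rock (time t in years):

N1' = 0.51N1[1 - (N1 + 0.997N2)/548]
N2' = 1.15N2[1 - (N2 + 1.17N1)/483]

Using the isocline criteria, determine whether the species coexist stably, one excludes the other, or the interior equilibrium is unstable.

Compare the nullcline intercepts: K1/α12 = 548/0.997 = 550 > K2 = 483; K2/α21 = 483/1.17 = 413 < K1 = 548.
Since the inequalities point opposite ways, species 1 can invade but species 2 cannot.

species 1 excludes species 2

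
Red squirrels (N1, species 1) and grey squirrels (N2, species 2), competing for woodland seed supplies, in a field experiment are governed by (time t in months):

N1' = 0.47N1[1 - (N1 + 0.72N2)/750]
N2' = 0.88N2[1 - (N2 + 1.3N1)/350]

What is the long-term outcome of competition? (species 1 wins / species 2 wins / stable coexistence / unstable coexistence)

species 1 excludes species 2

Compare the nullcline intercepts: K1/α12 = 750/0.72 = 1040 > K2 = 350; K2/α21 = 350/1.3 = 269 < K1 = 750.
Since the inequalities point opposite ways, species 1 can invade but species 2 cannot.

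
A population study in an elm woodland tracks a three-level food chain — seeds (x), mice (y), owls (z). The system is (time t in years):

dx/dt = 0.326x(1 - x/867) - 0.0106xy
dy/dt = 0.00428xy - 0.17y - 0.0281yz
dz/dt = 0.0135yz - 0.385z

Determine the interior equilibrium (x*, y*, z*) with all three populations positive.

x* ≈ 63, y* ≈ 28.5, z* ≈ 3.55

From dz/dt = 0: 0.0135y* = 0.385, so y* = 28.5.
From dx/dt = 0: 0.326(1 - x*/867) = 0.0106·28.5, giving x* = 867·(1 - 0.927) = 63.
From dy/dt = 0: 0.00428·63 - 0.17 = 0.0281z*, so z* = 0.0998/0.0281 = 3.55.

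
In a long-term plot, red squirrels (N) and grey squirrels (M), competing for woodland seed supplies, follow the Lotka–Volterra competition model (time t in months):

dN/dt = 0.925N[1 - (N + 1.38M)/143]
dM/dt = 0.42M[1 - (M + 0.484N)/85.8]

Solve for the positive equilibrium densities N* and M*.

N* ≈ 74.1, M* ≈ 50

Setting both brackets to zero gives the nullclines N + 1.38M = 143 and 0.484N + M = 85.8.
Substituting M = 85.8 - 0.484N into the first: N(1 - 1.38·0.484) = 143 - 1.38·85.8.
So N* = 24.6/0.332 = 74.1, and then M* = 85.8 - 0.484·74.1 = 50.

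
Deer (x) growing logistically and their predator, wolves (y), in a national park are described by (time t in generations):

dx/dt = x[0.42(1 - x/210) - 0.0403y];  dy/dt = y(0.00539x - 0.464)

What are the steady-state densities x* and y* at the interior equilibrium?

From dy/dt = 0 with y > 0: 0.00539x* = 0.464, so x* = 86.1.
Substitute into dx/dt = 0: 0.42(1 - 86.1/210) = 0.0403y*.
The bracket is 0.59, giving y* = 0.248/0.0403 = 6.15.

x* ≈ 86.1, y* ≈ 6.15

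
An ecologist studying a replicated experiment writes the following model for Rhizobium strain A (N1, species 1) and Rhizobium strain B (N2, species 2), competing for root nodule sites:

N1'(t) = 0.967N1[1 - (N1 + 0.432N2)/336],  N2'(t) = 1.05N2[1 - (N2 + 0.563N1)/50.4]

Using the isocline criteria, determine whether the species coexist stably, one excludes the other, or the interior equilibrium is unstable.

Compare the nullcline intercepts: K1/α12 = 336/0.432 = 778 > K2 = 50.4; K2/α21 = 50.4/0.563 = 89.5 < K1 = 336.
Since the inequalities point opposite ways, species 1 can invade but species 2 cannot.

species 1 excludes species 2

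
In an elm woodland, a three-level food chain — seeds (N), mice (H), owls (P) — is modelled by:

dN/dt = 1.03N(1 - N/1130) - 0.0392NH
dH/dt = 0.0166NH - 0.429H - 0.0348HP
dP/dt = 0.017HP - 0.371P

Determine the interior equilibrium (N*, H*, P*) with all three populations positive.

From dP/dt = 0: 0.017H* = 0.371, so H* = 21.8.
From dN/dt = 0: 1.03(1 - N*/1130) = 0.0392·21.8, giving N* = 1130·(1 - 0.831) = 191.
From dH/dt = 0: 0.0166·191 - 0.429 = 0.0348P*, so P* = 2.75/0.0348 = 79.

N* ≈ 191, H* ≈ 21.8, P* ≈ 79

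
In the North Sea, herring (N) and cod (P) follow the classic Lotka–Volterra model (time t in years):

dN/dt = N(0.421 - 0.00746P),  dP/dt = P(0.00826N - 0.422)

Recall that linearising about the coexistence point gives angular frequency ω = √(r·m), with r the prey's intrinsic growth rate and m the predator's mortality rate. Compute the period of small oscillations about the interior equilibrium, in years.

T ≈ 14.9 years

Here r = 0.421 and m = 0.422, so r·m = 0.178.
ω = √0.178 = 0.421 per year, hence T = 2π/ω ≈ 14.9 years.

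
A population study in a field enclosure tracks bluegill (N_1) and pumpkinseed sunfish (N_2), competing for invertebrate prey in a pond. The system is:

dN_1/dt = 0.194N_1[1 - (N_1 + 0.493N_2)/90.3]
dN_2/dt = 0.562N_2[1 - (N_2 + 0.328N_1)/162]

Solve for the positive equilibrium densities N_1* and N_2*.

N_1* ≈ 12.4, N_2* ≈ 158

Setting both brackets to zero gives the nullclines N_1 + 0.493N_2 = 90.3 and 0.328N_1 + N_2 = 162.
Substituting N_2 = 162 - 0.328N_1 into the first: N_1(1 - 0.493·0.328) = 90.3 - 0.493·162.
So N_1* = 10.4/0.838 = 12.4, and then N_2* = 162 - 0.328·12.4 = 158.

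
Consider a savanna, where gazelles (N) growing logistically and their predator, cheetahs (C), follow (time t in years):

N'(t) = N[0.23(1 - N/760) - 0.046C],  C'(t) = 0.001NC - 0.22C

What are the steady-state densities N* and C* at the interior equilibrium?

N* ≈ 220, C* ≈ 3.55

From dC/dt = 0 with C > 0: 0.001N* = 0.22, so N* = 220.
Substitute into dN/dt = 0: 0.23(1 - 220/760) = 0.046C*.
The bracket is 0.711, giving C* = 0.163/0.046 = 3.55.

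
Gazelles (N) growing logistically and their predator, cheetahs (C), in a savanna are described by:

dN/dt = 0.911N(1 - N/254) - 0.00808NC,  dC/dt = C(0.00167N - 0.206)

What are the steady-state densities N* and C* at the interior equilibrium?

From dC/dt = 0 with C > 0: 0.00167N* = 0.206, so N* = 123.
Substitute into dN/dt = 0: 0.911(1 - 123/254) = 0.00808C*.
The bracket is 0.514, giving C* = 0.469/0.00808 = 58.

N* ≈ 123, C* ≈ 58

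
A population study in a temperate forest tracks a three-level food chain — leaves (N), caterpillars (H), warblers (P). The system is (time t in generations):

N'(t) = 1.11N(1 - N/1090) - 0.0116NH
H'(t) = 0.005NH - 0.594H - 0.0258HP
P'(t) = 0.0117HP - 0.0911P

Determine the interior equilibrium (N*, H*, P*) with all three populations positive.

From dP/dt = 0: 0.0117H* = 0.0911, so H* = 7.79.
From dN/dt = 0: 1.11(1 - N*/1090) = 0.0116·7.79, giving N* = 1090·(1 - 0.0814) = 1000.
From dH/dt = 0: 0.005·1000 - 0.594 = 0.0258P*, so P* = 4.41/0.0258 = 171.

N* ≈ 1000, H* ≈ 7.79, P* ≈ 171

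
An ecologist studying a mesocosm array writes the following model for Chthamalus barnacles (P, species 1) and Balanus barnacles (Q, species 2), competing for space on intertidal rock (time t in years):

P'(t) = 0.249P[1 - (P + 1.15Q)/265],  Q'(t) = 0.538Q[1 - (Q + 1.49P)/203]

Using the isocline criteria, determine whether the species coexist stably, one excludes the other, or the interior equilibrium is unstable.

Compare the nullcline intercepts: K1/α12 = 265/1.15 = 230 > K2 = 203; K2/α21 = 203/1.49 = 136 < K1 = 265.
Since the inequalities point opposite ways, species 1 can invade but species 2 cannot.

species 1 excludes species 2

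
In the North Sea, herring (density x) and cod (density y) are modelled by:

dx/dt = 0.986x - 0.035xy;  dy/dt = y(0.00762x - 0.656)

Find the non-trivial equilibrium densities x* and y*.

x* ≈ 86.1, y* ≈ 28.2

Set dy/dt = 0 with y > 0: 0.00762x - 0.656 = 0, so x* = 0.656/0.00762 = 86.1.
Set dx/dt = 0 with x > 0: 0.986 - 0.035y = 0, so y* = 0.986/0.035 = 28.2.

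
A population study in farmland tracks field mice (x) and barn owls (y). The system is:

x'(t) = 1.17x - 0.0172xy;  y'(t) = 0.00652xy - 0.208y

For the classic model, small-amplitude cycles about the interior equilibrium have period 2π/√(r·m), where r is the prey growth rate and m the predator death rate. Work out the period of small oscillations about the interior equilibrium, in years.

Here r = 1.17 and m = 0.208, so r·m = 0.243.
ω = √0.243 = 0.493 per year, hence T = 2π/ω ≈ 12.7 years.

T ≈ 12.7 years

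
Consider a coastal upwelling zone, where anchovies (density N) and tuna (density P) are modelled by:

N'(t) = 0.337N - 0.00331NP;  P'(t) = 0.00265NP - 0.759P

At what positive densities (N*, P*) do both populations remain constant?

Set dP/dt = 0 with P > 0: 0.00265N - 0.759 = 0, so N* = 0.759/0.00265 = 286.
Set dN/dt = 0 with N > 0: 0.337 - 0.00331P = 0, so P* = 0.337/0.00331 = 102.

N* ≈ 286, P* ≈ 102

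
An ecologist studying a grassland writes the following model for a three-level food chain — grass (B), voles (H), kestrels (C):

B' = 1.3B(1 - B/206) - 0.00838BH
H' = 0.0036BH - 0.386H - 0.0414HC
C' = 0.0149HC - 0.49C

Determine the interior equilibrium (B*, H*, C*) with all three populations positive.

B* ≈ 162, H* ≈ 32.9, C* ≈ 4.79

From dC/dt = 0: 0.0149H* = 0.49, so H* = 32.9.
From dB/dt = 0: 1.3(1 - B*/206) = 0.00838·32.9, giving B* = 206·(1 - 0.212) = 162.
From dH/dt = 0: 0.0036·162 - 0.386 = 0.0414C*, so C* = 0.198/0.0414 = 4.79.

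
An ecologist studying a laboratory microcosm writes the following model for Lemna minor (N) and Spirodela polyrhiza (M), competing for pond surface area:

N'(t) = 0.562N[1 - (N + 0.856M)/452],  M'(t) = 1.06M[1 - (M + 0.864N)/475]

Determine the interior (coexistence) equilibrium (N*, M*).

Setting both brackets to zero gives the nullclines N + 0.856M = 452 and 0.864N + M = 475.
Substituting M = 475 - 0.864N into the first: N(1 - 0.856·0.864) = 452 - 0.856·475.
So N* = 45.4/0.26 = 174, and then M* = 475 - 0.864·174 = 324.

N* ≈ 174, M* ≈ 324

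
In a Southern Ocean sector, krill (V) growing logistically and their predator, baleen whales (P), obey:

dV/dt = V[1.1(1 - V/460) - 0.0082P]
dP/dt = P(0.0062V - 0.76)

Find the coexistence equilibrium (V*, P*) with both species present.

V* ≈ 123, P* ≈ 98.4

From dP/dt = 0 with P > 0: 0.0062V* = 0.76, so V* = 123.
Substitute into dV/dt = 0: 1.1(1 - 123/460) = 0.0082P*.
The bracket is 0.734, giving P* = 0.807/0.0082 = 98.4.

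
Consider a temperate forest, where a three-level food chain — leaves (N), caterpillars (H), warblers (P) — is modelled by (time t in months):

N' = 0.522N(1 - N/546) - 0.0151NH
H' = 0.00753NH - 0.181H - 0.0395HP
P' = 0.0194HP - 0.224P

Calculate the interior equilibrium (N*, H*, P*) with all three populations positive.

From dP/dt = 0: 0.0194H* = 0.224, so H* = 11.5.
From dN/dt = 0: 0.522(1 - N*/546) = 0.0151·11.5, giving N* = 546·(1 - 0.334) = 364.
From dH/dt = 0: 0.00753·364 - 0.181 = 0.0395P*, so P* = 2.56/0.0395 = 64.7.

N* ≈ 364, H* ≈ 11.5, P* ≈ 64.7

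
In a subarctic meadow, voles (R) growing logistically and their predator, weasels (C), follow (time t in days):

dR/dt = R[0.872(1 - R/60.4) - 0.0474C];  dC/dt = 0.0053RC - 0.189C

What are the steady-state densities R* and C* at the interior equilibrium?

From dC/dt = 0 with C > 0: 0.0053R* = 0.189, so R* = 35.7.
Substitute into dR/dt = 0: 0.872(1 - 35.7/60.4) = 0.0474C*.
The bracket is 0.41, giving C* = 0.357/0.0474 = 7.54.

R* ≈ 35.7, C* ≈ 7.54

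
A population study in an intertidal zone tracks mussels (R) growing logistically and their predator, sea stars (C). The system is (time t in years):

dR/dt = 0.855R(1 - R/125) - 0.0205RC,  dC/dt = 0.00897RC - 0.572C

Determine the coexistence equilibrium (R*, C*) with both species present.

R* ≈ 63.8, C* ≈ 20.4

From dC/dt = 0 with C > 0: 0.00897R* = 0.572, so R* = 63.8.
Substitute into dR/dt = 0: 0.855(1 - 63.8/125) = 0.0205C*.
The bracket is 0.49, giving C* = 0.419/0.0205 = 20.4.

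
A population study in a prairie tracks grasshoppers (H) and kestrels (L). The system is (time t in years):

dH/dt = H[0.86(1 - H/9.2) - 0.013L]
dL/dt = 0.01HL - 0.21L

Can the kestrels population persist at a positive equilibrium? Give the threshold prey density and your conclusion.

Threshold H = 21; K < 21, so no, the predator goes extinct.

The predator equation gives dL/dt > 0 only when H > 0.21/0.01 = 21.
Without the predator, H → K = 9.2. Since 9.2 < 21, the predator cannot invade.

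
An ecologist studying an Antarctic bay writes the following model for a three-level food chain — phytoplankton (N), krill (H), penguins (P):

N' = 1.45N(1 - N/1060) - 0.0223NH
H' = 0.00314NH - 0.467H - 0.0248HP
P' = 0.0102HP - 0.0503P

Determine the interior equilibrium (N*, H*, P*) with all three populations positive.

N* ≈ 980, H* ≈ 4.93, P* ≈ 105

From dP/dt = 0: 0.0102H* = 0.0503, so H* = 4.93.
From dN/dt = 0: 1.45(1 - N*/1060) = 0.0223·4.93, giving N* = 1060·(1 - 0.0758) = 980.
From dH/dt = 0: 0.00314·980 - 0.467 = 0.0248P*, so P* = 2.61/0.0248 = 105.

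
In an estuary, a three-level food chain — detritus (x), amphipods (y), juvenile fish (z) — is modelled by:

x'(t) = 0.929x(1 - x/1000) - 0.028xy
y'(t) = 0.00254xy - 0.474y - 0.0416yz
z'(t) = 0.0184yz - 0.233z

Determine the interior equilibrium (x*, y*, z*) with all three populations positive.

From dz/dt = 0: 0.0184y* = 0.233, so y* = 12.7.
From dx/dt = 0: 0.929(1 - x*/1000) = 0.028·12.7, giving x* = 1000·(1 - 0.382) = 618.
From dy/dt = 0: 0.00254·618 - 0.474 = 0.0416z*, so z* = 1.1/0.0416 = 26.4.

x* ≈ 618, y* ≈ 12.7, z* ≈ 26.4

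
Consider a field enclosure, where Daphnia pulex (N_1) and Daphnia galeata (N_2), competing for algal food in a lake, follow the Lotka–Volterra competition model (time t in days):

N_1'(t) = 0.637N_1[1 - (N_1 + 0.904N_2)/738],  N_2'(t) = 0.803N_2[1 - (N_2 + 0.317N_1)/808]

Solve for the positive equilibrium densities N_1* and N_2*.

N_1* ≈ 10.6, N_2* ≈ 805

Setting both brackets to zero gives the nullclines N_1 + 0.904N_2 = 738 and 0.317N_1 + N_2 = 808.
Substituting N_2 = 808 - 0.317N_1 into the first: N_1(1 - 0.904·0.317) = 738 - 0.904·808.
So N_1* = 7.57/0.713 = 10.6, and then N_2* = 808 - 0.317·10.6 = 805.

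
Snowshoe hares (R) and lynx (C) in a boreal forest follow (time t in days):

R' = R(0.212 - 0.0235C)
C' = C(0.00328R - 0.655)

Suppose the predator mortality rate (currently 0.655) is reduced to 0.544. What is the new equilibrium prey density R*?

R* ≈ 166

At the interior fixed point, setting dC/dt = 0 with C > 0 fixes R* = (predator death rate)/(RC coefficient) — independent of the other coefficients.
With the change, R* = 0.544/0.00328 = 166; it falls from 200.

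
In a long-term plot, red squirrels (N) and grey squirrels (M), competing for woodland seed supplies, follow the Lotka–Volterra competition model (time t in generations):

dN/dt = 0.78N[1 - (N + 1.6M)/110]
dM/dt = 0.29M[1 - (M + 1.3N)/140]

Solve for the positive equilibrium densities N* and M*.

Setting both brackets to zero gives the nullclines N + 1.6M = 110 and 1.3N + M = 140.
Substituting M = 140 - 1.3N into the first: N(1 - 1.6·1.3) = 110 - 1.6·140.
So N* = -114/-1.08 = 106, and then M* = 140 - 1.3·106 = 2.78.

N* ≈ 106, M* ≈ 2.78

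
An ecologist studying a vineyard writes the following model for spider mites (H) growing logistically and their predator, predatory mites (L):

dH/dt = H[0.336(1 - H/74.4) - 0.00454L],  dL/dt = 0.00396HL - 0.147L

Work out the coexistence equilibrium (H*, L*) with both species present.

H* ≈ 37.1, L* ≈ 37.1

From dL/dt = 0 with L > 0: 0.00396H* = 0.147, so H* = 37.1.
Substitute into dH/dt = 0: 0.336(1 - 37.1/74.4) = 0.00454L*.
The bracket is 0.501, giving L* = 0.168/0.00454 = 37.1.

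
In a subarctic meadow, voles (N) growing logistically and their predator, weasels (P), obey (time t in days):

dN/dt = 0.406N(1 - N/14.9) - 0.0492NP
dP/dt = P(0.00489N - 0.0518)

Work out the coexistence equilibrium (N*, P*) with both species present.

From dP/dt = 0 with P > 0: 0.00489N* = 0.0518, so N* = 10.6.
Substitute into dN/dt = 0: 0.406(1 - 10.6/14.9) = 0.0492P*.
The bracket is 0.289, giving P* = 0.117/0.0492 = 2.39.

N* ≈ 10.6, P* ≈ 2.39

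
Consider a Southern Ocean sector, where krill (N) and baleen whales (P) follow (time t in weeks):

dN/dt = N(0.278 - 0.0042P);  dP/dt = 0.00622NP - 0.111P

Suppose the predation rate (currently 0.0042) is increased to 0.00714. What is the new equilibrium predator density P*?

P* ≈ 38.9

At the interior fixed point, setting dN/dt = 0 with N > 0 fixes P* = (prey growth rate)/(NP coefficient) — independent of the other coefficients.
With the change, P* = 0.278/0.00714 = 38.9; it falls from 66.2.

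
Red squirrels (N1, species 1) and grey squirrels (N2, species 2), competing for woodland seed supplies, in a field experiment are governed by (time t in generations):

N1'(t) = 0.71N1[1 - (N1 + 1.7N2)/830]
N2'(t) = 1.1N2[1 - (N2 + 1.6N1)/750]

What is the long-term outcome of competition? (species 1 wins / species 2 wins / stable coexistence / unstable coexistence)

unstable coexistence (outcome depends on initial conditions)

Compare the nullcline intercepts: K1/α12 = 830/1.7 = 488 < K2 = 750; K2/α21 = 750/1.6 = 469 < K1 = 830.
Since both are reversed, neither can invade when rare; the interior point is a saddle.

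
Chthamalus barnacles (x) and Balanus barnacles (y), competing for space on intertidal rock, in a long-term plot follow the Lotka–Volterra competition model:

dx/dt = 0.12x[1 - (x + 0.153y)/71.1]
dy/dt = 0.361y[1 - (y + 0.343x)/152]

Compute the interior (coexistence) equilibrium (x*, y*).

x* ≈ 50.5, y* ≈ 135

Setting both brackets to zero gives the nullclines x + 0.153y = 71.1 and 0.343x + y = 152.
Substituting y = 152 - 0.343x into the first: x(1 - 0.153·0.343) = 71.1 - 0.153·152.
So x* = 47.8/0.948 = 50.5, and then y* = 152 - 0.343·50.5 = 135.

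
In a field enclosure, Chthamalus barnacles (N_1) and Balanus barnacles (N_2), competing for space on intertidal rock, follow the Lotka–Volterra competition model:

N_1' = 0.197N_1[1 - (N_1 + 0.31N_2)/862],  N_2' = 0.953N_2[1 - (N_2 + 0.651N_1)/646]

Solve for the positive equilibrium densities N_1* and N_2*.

Setting both brackets to zero gives the nullclines N_1 + 0.31N_2 = 862 and 0.651N_1 + N_2 = 646.
Substituting N_2 = 646 - 0.651N_1 into the first: N_1(1 - 0.31·0.651) = 862 - 0.31·646.
So N_1* = 662/0.798 = 829, and then N_2* = 646 - 0.651·829 = 106.

N_1* ≈ 829, N_2* ≈ 106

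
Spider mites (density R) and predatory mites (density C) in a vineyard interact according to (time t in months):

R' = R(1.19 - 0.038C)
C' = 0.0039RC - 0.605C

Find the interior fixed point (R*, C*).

R* ≈ 155, C* ≈ 31.3

Set dC/dt = 0 with C > 0: 0.0039R - 0.605 = 0, so R* = 0.605/0.0039 = 155.
Set dR/dt = 0 with R > 0: 1.19 - 0.038C = 0, so C* = 1.19/0.038 = 31.3.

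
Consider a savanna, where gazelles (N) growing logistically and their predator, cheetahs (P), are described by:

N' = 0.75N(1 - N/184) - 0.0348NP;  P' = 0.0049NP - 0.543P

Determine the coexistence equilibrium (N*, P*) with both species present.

From dP/dt = 0 with P > 0: 0.0049N* = 0.543, so N* = 111.
Substitute into dN/dt = 0: 0.75(1 - 111/184) = 0.0348P*.
The bracket is 0.398, giving P* = 0.298/0.0348 = 8.57.

N* ≈ 111, P* ≈ 8.57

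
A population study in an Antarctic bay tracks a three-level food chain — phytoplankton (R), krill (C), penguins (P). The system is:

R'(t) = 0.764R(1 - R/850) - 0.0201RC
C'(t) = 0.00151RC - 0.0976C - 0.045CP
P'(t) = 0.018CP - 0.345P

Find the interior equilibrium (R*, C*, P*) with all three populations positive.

R* ≈ 421, C* ≈ 19.2, P* ≈ 12

From dP/dt = 0: 0.018C* = 0.345, so C* = 19.2.
From dR/dt = 0: 0.764(1 - R*/850) = 0.0201·19.2, giving R* = 850·(1 - 0.504) = 421.
From dC/dt = 0: 0.00151·421 - 0.0976 = 0.045P*, so P* = 0.539/0.045 = 12.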